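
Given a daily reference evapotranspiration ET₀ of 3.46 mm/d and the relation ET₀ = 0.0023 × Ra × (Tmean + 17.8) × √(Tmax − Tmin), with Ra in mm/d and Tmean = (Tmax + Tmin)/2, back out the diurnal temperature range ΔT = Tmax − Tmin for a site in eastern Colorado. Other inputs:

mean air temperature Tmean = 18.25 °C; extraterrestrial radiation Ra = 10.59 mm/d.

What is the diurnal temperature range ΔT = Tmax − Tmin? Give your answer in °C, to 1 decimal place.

15.5 °C

√ΔT = ET₀ / [0.0023 × Ra × (Tmean+17.8)] = 3.46 / (0.0023 × 10.59 × 36.05) = 3.9405
ΔT = 3.9405² = 15.528 °C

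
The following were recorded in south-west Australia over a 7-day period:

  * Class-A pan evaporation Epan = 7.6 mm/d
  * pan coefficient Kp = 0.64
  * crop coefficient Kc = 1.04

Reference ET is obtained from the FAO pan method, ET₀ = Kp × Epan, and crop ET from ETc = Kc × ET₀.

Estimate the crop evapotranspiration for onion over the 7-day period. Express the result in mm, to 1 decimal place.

ET₀ = 0.64 × 7.6 = 4.8640 mm/d
ETc = Kc × ET₀ = 1.04 × 4.8640 = 5.0586 mm/d
Over 7 days: 5.0586 × 7 = 35.410 mm

35.4 mm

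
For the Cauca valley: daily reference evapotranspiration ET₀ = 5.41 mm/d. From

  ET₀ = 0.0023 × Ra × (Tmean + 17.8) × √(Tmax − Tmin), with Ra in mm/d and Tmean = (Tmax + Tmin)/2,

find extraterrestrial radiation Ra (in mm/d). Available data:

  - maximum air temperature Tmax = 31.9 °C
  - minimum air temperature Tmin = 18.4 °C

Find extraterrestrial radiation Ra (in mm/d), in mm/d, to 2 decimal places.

14.91 mm/d

Tmean = 25.15 °C; √ΔT = 3.6742
Ra = ET₀ / [0.0023 × (Tmean+17.8) × √ΔT] = 5.41 / (0.0023 × 42.95 × 3.6742) = 14.905 mm/d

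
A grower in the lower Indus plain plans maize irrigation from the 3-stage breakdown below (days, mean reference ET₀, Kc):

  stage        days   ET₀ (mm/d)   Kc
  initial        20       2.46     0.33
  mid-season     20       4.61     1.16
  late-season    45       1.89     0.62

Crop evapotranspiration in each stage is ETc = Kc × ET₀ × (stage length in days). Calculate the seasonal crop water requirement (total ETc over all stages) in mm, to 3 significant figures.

176 mm

initial: 0.33 × 2.46 × 20 = 16.24 mm
mid-season: 1.16 × 4.61 × 20 = 106.95 mm
late-season: 0.62 × 1.89 × 45 = 52.73 mm
Seasonal total = 175.92 mm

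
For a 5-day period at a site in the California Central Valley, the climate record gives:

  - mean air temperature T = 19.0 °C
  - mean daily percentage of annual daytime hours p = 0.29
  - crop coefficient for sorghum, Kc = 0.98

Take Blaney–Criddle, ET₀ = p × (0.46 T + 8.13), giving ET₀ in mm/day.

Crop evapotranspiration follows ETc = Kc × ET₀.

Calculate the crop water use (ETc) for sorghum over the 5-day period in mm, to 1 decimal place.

ET₀ = 0.29 × (0.46 × 19.0 + 8.13) = 0.29 × 16.870 = 4.8923 mm/d
ETc = Kc × ET₀ = 0.98 × 4.8923 = 4.7945 mm/d
Over 5 days: 4.7945 × 5 = 23.973 mm

24.0 mm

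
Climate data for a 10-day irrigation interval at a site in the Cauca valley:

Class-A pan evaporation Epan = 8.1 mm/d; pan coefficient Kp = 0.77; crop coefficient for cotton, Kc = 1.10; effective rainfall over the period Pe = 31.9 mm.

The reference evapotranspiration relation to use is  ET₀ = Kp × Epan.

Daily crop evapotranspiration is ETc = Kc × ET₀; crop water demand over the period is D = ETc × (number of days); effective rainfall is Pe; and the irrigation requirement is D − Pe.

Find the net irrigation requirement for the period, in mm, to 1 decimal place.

ET₀ = 0.77 × 8.1 = 6.2370 mm/d
ETc = Kc × ET₀ = 1.10 × 6.2370 = 6.8607 mm/d
Crop demand D = ETc × 10 d = 6.8607 × 10 = 68.607 mm
D − Pe = 68.607 − 31.9 = 36.707 mm

36.7 mm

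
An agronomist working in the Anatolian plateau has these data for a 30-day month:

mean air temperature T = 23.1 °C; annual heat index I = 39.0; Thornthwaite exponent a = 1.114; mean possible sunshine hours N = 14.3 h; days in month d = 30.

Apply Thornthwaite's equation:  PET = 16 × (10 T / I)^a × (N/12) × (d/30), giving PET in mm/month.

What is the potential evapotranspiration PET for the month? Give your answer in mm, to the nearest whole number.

10T/I = 10 × 23.1 / 39.0 = 5.9231
(10T/I)^a = 5.9231^1.114 = 7.2547
Uncorrected PET = 16 × 7.2547 = 116.075 mm
Correction = (N/12)(d/30) = (14.3/12)(30/30) = 1.1917
PET = 116.075 × 1.1917 = 138.327 mm/month

138 mm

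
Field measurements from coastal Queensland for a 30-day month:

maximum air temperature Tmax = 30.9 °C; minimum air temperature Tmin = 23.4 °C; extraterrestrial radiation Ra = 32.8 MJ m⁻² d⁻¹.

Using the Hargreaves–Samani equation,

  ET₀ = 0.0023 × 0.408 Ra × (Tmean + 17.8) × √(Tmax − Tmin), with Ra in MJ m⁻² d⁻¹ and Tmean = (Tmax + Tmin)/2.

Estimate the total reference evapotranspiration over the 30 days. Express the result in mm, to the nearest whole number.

Tmean = (30.9 + 23.4)/2 = 27.15 °C
0.408 Ra = 0.408 × 32.8 = 13.3824 mm/d equivalent
ET₀ = 0.0023 × 13.3824 × (27.15 + 17.8) × √7.5 = 0.0023 × 13.3824 × 44.95 × 2.7386 = 3.7890 mm/d
Over 30 days: 3.7890 × 30 = 113.670 mm

114 mm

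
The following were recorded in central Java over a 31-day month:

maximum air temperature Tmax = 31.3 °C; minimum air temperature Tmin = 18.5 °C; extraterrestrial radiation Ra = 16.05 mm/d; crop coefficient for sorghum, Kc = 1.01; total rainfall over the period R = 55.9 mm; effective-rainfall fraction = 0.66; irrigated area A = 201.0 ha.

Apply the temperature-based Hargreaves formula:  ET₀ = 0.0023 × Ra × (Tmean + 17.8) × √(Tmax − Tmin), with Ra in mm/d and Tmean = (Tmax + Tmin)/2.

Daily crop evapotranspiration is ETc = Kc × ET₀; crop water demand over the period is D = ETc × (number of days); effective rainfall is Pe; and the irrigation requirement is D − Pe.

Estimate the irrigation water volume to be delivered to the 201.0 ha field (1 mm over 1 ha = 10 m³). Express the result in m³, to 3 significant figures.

281000 m³

Tmean = (31.3 + 18.5)/2 = 24.90 °C
ET₀ = 0.0023 × 16.05 × (24.90 + 17.8) × √12.8 = 0.0023 × 16.05 × 42.70 × 3.5777 = 5.6394 mm/d
ETc = Kc × ET₀ = 1.01 × 5.6394 = 5.6958 mm/d
Crop demand D = ETc × 31 d = 5.6958 × 31 = 176.570 mm
Pe = 0.66 × 55.9 = 36.894 mm
D − Pe = 176.570 − 36.894 = 139.676 mm
Volume = 139.676 mm × 201.0 ha × 10 = 280748.8 m³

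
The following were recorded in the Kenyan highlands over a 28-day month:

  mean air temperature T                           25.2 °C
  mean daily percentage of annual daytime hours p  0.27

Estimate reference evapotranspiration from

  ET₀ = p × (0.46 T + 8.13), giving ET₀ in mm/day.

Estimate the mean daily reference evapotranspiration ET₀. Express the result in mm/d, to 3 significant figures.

ET₀ = 0.27 × (0.46 × 25.2 + 8.13) = 0.27 × 19.722 = 5.3249 mm/d

5.32 mm/d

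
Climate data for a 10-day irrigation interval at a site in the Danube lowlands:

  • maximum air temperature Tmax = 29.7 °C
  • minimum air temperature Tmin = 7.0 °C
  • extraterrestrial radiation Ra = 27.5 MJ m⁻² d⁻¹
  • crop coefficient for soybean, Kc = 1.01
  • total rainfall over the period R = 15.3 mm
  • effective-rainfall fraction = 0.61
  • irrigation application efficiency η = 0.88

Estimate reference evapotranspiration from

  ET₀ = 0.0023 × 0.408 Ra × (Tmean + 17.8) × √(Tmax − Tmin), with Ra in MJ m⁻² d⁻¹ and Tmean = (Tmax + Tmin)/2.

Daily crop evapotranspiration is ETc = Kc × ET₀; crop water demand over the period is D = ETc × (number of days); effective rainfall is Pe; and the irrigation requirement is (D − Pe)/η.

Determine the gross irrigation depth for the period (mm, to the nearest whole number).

Tmean = (29.7 + 7.0)/2 = 18.35 °C
0.408 Ra = 0.408 × 27.5 = 11.2200 mm/d equivalent
ET₀ = 0.0023 × 11.2200 × (18.35 + 17.8) × √22.7 = 0.0023 × 11.2200 × 36.15 × 4.7645 = 4.4447 mm/d
ETc = Kc × ET₀ = 1.01 × 4.4447 = 4.4891 mm/d
Crop demand D = ETc × 10 d = 4.4891 × 10 = 44.891 mm
Pe = 0.61 × 15.3 = 9.333 mm
D − Pe = 44.891 − 9.333 = 35.558 mm
Gross irrigation = 35.558 / 0.88 = 40.407 mm

40 mm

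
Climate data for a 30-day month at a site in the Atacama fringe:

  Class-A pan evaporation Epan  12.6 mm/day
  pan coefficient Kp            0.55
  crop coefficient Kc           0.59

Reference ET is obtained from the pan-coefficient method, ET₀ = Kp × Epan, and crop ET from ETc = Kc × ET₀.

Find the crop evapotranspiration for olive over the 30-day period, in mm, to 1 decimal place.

122.7 mm

ET₀ = 0.55 × 12.6 = 6.9300 mm/d
ETc = Kc × ET₀ = 0.59 × 6.9300 = 4.0887 mm/d
Over 30 days: 4.0887 × 30 = 122.661 mm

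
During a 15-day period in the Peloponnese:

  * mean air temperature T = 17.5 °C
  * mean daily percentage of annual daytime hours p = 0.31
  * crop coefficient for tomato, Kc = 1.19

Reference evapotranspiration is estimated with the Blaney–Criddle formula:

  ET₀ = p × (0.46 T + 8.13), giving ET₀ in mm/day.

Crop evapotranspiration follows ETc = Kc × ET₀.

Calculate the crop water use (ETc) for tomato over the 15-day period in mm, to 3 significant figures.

89.5 mm

ET₀ = 0.31 × (0.46 × 17.5 + 8.13) = 0.31 × 16.180 = 5.0158 mm/d
ETc = Kc × ET₀ = 1.19 × 5.0158 = 5.9688 mm/d
Over 15 days: 5.9688 × 15 = 89.532 mm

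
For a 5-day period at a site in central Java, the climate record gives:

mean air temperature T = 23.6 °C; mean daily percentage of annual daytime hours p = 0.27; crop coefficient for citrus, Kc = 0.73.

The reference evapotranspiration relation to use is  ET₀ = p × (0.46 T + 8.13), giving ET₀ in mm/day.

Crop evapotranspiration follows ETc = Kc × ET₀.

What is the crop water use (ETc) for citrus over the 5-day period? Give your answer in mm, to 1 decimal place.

ET₀ = 0.27 × (0.46 × 23.6 + 8.13) = 0.27 × 18.986 = 5.1262 mm/d
ETc = Kc × ET₀ = 0.73 × 5.1262 = 3.7421 mm/d
Over 5 days: 3.7421 × 5 = 18.711 mm

18.7 mm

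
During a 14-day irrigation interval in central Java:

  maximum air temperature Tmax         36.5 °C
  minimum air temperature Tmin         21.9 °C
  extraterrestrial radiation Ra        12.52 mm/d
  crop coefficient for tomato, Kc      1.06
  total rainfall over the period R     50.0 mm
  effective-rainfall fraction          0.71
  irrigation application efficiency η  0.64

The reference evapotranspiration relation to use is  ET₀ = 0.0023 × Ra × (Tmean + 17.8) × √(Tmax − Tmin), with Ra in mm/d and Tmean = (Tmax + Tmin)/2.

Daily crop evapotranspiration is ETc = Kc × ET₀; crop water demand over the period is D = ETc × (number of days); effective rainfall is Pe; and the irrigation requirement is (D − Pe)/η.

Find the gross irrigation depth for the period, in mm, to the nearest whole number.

Tmean = (36.5 + 21.9)/2 = 29.20 °C
ET₀ = 0.0023 × 12.52 × (29.20 + 17.8) × √14.6 = 0.0023 × 12.52 × 47.00 × 3.8210 = 5.1714 mm/d
ETc = Kc × ET₀ = 1.06 × 5.1714 = 5.4817 mm/d
Crop demand D = ETc × 14 d = 5.4817 × 14 = 76.744 mm
Pe = 0.71 × 50.0 = 35.500 mm
D − Pe = 76.744 − 35.500 = 41.244 mm
Gross irrigation = 41.244 / 0.64 = 64.444 mm

64 mm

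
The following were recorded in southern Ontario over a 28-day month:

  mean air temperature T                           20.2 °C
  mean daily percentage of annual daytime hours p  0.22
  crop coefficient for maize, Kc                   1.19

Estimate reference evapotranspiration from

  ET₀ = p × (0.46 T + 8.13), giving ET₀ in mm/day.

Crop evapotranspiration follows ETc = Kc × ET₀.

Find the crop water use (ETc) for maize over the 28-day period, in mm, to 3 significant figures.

128 mm

ET₀ = 0.22 × (0.46 × 20.2 + 8.13) = 0.22 × 17.422 = 3.8328 mm/d
ETc = Kc × ET₀ = 1.19 × 3.8328 = 4.5610 mm/d
Over 28 days: 4.5610 × 28 = 127.708 mm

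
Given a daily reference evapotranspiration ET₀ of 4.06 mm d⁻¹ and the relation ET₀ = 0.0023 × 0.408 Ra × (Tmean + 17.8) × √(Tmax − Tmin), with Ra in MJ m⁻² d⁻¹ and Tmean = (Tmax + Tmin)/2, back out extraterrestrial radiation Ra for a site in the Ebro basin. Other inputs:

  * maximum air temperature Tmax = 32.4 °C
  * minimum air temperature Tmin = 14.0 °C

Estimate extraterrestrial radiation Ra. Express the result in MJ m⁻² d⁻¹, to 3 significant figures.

24.6 MJ m⁻² d⁻¹

Tmean = (32.4+14.0)/2 = 23.20 °C; ΔT = 18.4
Ra = ET₀ / [0.0023 × 0.408 × (Tmean+17.8) × √ΔT]
   = 4.06 / (0.0023 × 0.408 × 41.00 × 4.2895) = 24.601 MJ m⁻² d⁻¹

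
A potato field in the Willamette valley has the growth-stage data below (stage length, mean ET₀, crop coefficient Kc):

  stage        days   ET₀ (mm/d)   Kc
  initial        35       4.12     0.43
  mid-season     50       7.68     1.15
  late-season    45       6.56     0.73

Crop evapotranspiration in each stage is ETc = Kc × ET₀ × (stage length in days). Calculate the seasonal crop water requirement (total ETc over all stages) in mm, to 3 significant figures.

initial: 0.43 × 4.12 × 35 = 62.01 mm
mid-season: 1.15 × 7.68 × 50 = 441.60 mm
late-season: 0.73 × 6.56 × 45 = 215.50 mm
Seasonal total = 719.11 mm

719 mm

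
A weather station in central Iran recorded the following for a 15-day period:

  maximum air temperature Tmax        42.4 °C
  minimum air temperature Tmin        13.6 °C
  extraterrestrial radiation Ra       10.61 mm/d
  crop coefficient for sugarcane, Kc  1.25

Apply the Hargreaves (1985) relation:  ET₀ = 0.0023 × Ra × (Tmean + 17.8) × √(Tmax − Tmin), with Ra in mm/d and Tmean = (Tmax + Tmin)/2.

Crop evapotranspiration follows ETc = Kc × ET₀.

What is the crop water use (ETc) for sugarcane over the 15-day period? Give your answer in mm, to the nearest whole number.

Tmean = (42.4 + 13.6)/2 = 28.00 °C
ET₀ = 0.0023 × 10.61 × (28.00 + 17.8) × √28.8 = 0.0023 × 10.61 × 45.80 × 5.3666 = 5.9980 mm/d
ETc = Kc × ET₀ = 1.25 × 5.9980 = 7.4975 mm/d
Over 15 days: 7.4975 × 15 = 112.463 mm

112 mm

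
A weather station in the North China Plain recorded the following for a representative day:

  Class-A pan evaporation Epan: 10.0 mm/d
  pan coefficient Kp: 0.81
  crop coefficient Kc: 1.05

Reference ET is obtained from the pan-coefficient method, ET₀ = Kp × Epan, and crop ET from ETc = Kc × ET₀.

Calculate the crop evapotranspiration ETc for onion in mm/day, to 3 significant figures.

8.51 mm/day

ET₀ = 0.81 × 10.0 = 8.1000 mm/d
ETc = Kc × ET₀ = 1.05 × 8.1000 = 8.5050 mm/d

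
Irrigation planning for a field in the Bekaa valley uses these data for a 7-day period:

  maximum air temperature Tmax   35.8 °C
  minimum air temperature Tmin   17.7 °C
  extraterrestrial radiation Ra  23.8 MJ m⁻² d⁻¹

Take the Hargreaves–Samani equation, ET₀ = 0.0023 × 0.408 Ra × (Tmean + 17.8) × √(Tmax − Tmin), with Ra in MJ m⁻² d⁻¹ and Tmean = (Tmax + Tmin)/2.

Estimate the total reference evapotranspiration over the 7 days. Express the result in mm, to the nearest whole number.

Tmean = (35.8 + 17.7)/2 = 26.75 °C
0.408 Ra = 0.408 × 23.8 = 9.7104 mm/d equivalent
ET₀ = 0.0023 × 9.7104 × (26.75 + 17.8) × √18.1 = 0.0023 × 9.7104 × 44.55 × 4.2544 = 4.2330 mm/d
Over 7 days: 4.2330 × 7 = 29.631 mm

30 mm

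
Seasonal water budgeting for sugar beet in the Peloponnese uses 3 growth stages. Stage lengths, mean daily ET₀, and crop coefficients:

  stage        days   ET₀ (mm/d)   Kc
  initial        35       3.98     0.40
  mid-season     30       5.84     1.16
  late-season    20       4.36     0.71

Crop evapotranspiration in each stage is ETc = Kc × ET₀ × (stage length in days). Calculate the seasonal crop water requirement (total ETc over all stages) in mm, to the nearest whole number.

initial: 0.40 × 3.98 × 35 = 55.72 mm
mid-season: 1.16 × 5.84 × 30 = 203.23 mm
late-season: 0.71 × 4.36 × 20 = 61.91 mm
Seasonal total = 320.86 mm

321 mm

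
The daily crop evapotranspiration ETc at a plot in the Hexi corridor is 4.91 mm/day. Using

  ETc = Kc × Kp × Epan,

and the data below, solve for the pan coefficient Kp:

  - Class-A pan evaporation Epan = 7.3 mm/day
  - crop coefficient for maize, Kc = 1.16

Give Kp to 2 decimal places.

ETc = Kc × Kp × Epan  ⇒  Kp = ETc / (Kc × Epan)
Kp = 4.91 / (1.16 × 7.3) = 4.91 / 8.468 = 0.5798

0.58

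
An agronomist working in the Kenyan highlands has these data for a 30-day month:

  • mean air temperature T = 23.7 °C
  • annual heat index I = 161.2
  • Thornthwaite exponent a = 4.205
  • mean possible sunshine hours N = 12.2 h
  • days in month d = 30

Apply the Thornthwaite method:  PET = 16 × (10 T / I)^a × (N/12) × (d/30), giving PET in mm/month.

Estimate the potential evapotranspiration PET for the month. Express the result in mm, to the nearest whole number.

10T/I = 10 × 23.7 / 161.2 = 1.4702
(10T/I)^a = 1.4702^4.205 = 5.0561
Uncorrected PET = 16 × 5.0561 = 80.898 mm
Correction = (N/12)(d/30) = (12.2/12)(30/30) = 1.0167
PET = 80.898 × 1.0167 = 82.249 mm/month

82 mm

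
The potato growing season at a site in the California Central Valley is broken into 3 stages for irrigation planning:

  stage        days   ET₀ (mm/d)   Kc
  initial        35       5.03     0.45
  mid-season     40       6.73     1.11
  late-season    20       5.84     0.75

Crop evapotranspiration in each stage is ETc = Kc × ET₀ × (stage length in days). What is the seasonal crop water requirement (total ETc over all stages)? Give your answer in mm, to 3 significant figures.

initial: 0.45 × 5.03 × 35 = 79.22 mm
mid-season: 1.11 × 6.73 × 40 = 298.81 mm
late-season: 0.75 × 5.84 × 20 = 87.60 mm
Seasonal total = 465.63 mm

466 mm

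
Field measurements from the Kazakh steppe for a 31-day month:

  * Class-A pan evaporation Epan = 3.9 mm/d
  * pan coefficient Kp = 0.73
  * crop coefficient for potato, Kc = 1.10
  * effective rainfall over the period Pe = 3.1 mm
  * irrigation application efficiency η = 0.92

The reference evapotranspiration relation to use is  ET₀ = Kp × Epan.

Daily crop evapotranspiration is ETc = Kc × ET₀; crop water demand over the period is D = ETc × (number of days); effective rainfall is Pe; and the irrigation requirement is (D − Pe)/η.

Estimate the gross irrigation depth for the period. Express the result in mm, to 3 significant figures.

ET₀ = 0.73 × 3.9 = 2.8470 mm/d
ETc = Kc × ET₀ = 1.10 × 2.8470 = 3.1317 mm/d
Crop demand D = ETc × 31 d = 3.1317 × 31 = 97.083 mm
D − Pe = 97.083 − 3.1 = 93.983 mm
Gross irrigation = 93.983 / 0.92 = 102.155 mm

102 mm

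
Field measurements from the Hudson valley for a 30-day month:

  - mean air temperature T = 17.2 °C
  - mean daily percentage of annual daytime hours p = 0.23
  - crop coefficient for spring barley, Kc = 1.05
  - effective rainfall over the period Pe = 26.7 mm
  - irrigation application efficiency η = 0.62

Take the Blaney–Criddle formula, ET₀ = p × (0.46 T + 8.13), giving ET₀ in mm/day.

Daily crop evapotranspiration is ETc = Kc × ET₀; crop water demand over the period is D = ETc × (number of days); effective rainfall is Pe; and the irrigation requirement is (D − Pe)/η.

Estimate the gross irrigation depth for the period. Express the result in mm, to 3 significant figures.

ET₀ = 0.23 × (0.46 × 17.2 + 8.13) = 0.23 × 16.042 = 3.6897 mm/d
ETc = Kc × ET₀ = 1.05 × 3.6897 = 3.8742 mm/d
Crop demand D = ETc × 30 d = 3.8742 × 30 = 116.226 mm
D − Pe = 116.226 − 26.7 = 89.526 mm
Gross irrigation = 89.526 / 0.62 = 144.397 mm

144 mm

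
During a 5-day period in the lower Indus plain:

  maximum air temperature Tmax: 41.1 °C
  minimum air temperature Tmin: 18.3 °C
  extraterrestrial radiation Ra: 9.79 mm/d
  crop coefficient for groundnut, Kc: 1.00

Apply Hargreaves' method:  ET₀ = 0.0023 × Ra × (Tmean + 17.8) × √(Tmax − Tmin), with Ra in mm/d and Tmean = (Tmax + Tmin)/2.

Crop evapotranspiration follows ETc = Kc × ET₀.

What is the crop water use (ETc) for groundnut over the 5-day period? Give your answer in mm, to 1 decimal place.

25.5 mm

Tmean = (41.1 + 18.3)/2 = 29.70 °C
ET₀ = 0.0023 × 9.79 × (29.70 + 17.8) × √22.8 = 0.0023 × 9.79 × 47.50 × 4.7749 = 5.1070 mm/d
ETc = Kc × ET₀ = 1.00 × 5.1070 = 5.1070 mm/d
Over 5 days: 5.1070 × 5 = 25.535 mm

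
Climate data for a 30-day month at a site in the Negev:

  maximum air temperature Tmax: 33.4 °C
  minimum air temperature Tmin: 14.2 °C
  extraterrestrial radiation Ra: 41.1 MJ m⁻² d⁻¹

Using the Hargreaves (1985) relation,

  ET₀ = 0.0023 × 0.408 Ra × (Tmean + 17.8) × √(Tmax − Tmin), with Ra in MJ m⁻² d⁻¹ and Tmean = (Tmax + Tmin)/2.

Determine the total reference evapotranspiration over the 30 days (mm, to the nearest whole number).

211 mm

Tmean = (33.4 + 14.2)/2 = 23.80 °C
0.408 Ra = 0.408 × 41.1 = 16.7688 mm/d equivalent
ET₀ = 0.0023 × 16.7688 × (23.80 + 17.8) × √19.2 = 0.0023 × 16.7688 × 41.60 × 4.3818 = 7.0303 mm/d
Over 30 days: 7.0303 × 30 = 210.909 mm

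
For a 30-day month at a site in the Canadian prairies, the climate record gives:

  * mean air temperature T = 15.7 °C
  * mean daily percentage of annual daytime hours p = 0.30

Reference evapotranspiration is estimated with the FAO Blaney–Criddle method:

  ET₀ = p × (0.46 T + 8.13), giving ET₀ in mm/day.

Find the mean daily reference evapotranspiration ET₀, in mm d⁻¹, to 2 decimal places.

4.61 mm d⁻¹

ET₀ = 0.30 × (0.46 × 15.7 + 8.13) = 0.30 × 15.352 = 4.6056 mm/d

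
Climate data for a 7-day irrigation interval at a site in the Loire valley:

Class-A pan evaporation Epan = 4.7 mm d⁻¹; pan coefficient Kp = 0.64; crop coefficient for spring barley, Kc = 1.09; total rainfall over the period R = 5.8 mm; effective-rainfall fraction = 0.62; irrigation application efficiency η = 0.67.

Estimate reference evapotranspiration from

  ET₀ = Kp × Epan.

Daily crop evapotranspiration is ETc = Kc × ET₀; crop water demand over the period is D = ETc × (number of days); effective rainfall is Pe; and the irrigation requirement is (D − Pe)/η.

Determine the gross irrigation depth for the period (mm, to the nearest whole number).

ET₀ = 0.64 × 4.7 = 3.0080 mm/d
ETc = Kc × ET₀ = 1.09 × 3.0080 = 3.2787 mm/d
Crop demand D = ETc × 7 d = 3.2787 × 7 = 22.951 mm
Pe = 0.62 × 5.8 = 3.596 mm
D − Pe = 22.951 − 3.596 = 19.355 mm
Gross irrigation = 19.355 / 0.67 = 28.888 mm

29 mm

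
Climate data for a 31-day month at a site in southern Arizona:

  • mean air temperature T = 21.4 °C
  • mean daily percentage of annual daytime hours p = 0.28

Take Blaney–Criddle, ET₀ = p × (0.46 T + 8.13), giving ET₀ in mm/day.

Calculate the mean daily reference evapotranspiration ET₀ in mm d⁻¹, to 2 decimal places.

5.03 mm d⁻¹

ET₀ = 0.28 × (0.46 × 21.4 + 8.13) = 0.28 × 17.974 = 5.0327 mm/d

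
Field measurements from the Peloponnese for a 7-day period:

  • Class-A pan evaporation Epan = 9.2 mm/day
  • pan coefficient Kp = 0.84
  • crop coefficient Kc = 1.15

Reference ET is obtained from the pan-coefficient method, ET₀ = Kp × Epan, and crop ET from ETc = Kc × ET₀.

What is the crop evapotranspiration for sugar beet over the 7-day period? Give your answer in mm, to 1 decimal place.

62.2 mm

ET₀ = 0.84 × 9.2 = 7.7280 mm/d
ETc = Kc × ET₀ = 1.15 × 7.7280 = 8.8872 mm/d
Over 7 days: 8.8872 × 7 = 62.210 mm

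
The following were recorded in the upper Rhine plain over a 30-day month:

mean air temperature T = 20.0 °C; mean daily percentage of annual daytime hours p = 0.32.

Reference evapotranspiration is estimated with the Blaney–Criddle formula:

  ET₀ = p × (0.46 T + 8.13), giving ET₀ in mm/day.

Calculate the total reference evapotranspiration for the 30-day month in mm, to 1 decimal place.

ET₀ = 0.32 × (0.46 × 20.0 + 8.13) = 0.32 × 17.330 = 5.5456 mm/d
Monthly total = 5.5456 × 30 = 166.368 mm

166.4 mm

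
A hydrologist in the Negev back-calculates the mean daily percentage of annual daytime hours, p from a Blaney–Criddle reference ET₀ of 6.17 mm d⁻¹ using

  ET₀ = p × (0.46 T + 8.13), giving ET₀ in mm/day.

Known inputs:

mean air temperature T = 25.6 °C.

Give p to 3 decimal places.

0.310

p = ET₀ / (0.46 T + 8.13) = 6.17 / (0.46 × 25.6 + 8.13) = 6.17 / 19.906 = 0.3100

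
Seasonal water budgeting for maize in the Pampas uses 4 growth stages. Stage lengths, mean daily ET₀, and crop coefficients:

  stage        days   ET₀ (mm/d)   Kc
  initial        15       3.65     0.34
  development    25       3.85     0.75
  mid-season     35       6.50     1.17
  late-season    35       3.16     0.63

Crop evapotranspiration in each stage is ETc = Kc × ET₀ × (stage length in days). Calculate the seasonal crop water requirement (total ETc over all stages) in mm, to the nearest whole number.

initial: 0.34 × 3.65 × 15 = 18.62 mm
development: 0.75 × 3.85 × 25 = 72.19 mm
mid-season: 1.17 × 6.50 × 35 = 266.18 mm
late-season: 0.63 × 3.16 × 35 = 69.68 mm
Seasonal total = 426.67 mm

427 mm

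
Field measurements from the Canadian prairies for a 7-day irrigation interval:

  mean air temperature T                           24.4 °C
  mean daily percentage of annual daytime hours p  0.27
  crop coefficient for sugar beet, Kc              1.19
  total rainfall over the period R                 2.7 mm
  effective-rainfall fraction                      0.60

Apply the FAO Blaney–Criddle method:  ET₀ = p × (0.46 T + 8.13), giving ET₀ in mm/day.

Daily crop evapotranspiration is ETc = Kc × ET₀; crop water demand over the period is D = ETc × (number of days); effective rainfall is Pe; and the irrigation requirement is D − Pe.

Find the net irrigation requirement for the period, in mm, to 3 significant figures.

ET₀ = 0.27 × (0.46 × 24.4 + 8.13) = 0.27 × 19.354 = 5.2256 mm/d
ETc = Kc × ET₀ = 1.19 × 5.2256 = 6.2185 mm/d
Crop demand D = ETc × 7 d = 6.2185 × 7 = 43.530 mm
Pe = 0.60 × 2.7 = 1.620 mm
D − Pe = 43.530 − 1.620 = 41.910 mm

41.9 mm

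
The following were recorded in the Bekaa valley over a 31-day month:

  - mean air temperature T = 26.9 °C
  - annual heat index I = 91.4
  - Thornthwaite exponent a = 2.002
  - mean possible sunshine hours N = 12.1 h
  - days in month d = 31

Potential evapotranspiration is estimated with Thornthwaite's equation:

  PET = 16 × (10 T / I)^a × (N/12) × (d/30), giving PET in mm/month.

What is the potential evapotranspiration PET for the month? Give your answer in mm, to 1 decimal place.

10T/I = 10 × 26.9 / 91.4 = 2.9431
(10T/I)^a = 2.9431^2.002 = 8.6806
Uncorrected PET = 16 × 8.6806 = 138.890 mm
Correction = (N/12)(d/30) = (12.1/12)(31/30) = 1.0419
PET = 138.890 × 1.0419 = 144.709 mm/month

144.7 mm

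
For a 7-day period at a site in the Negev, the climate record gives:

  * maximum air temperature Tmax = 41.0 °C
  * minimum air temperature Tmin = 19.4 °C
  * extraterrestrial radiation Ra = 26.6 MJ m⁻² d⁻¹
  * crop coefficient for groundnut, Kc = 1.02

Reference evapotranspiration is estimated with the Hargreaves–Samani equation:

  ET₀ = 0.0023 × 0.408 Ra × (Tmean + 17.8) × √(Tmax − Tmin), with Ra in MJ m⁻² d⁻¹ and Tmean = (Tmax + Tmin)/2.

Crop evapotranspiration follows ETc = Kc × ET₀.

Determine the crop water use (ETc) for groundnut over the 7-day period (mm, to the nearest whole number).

40 mm

Tmean = (41.0 + 19.4)/2 = 30.20 °C
0.408 Ra = 0.408 × 26.6 = 10.8528 mm/d equivalent
ET₀ = 0.0023 × 10.8528 × (30.20 + 17.8) × √21.6 = 0.0023 × 10.8528 × 48.00 × 4.6476 = 5.5685 mm/d
ETc = Kc × ET₀ = 1.02 × 5.5685 = 5.6799 mm/d
Over 7 days: 5.6799 × 7 = 39.759 mm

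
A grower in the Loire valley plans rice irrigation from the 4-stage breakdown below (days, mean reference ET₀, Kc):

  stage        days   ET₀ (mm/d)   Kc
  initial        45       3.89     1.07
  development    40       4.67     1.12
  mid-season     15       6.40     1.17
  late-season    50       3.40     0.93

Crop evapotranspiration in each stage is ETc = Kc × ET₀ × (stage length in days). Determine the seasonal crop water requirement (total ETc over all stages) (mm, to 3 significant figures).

667 mm

initial: 1.07 × 3.89 × 45 = 187.30 mm
development: 1.12 × 4.67 × 40 = 209.22 mm
mid-season: 1.17 × 6.40 × 15 = 112.32 mm
late-season: 0.93 × 3.40 × 50 = 158.10 mm
Seasonal total = 666.94 mm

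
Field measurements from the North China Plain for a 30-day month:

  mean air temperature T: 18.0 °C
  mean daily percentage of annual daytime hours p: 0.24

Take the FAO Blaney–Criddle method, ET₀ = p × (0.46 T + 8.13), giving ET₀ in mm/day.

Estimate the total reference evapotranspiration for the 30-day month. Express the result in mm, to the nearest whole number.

ET₀ = 0.24 × (0.46 × 18.0 + 8.13) = 0.24 × 16.410 = 3.9384 mm/d
Monthly total = 3.9384 × 30 = 118.152 mm

118 mm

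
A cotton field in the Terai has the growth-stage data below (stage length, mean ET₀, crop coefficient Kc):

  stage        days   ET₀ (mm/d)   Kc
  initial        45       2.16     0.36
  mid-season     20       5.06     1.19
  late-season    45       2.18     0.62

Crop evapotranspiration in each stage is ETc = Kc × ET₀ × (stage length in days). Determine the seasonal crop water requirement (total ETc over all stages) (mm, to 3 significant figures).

initial: 0.36 × 2.16 × 45 = 34.99 mm
mid-season: 1.19 × 5.06 × 20 = 120.43 mm
late-season: 0.62 × 2.18 × 45 = 60.82 mm
Seasonal total = 216.24 mm

216 mm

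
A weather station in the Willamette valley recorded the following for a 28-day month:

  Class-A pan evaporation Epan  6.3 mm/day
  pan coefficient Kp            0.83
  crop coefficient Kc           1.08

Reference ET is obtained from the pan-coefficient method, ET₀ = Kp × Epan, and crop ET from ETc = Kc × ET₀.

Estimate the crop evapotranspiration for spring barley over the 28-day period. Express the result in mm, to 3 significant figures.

158 mm

ET₀ = 0.83 × 6.3 = 5.2290 mm/d
ETc = Kc × ET₀ = 1.08 × 5.2290 = 5.6473 mm/d
Over 28 days: 5.6473 × 28 = 158.124 mm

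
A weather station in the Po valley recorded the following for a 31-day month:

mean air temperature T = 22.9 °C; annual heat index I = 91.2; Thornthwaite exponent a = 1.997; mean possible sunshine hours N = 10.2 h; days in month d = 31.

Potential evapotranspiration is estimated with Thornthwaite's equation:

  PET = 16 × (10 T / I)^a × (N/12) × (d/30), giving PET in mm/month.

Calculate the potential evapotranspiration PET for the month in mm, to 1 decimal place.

88.4 mm

10T/I = 10 × 22.9 / 91.2 = 2.5110
(10T/I)^a = 2.5110^1.997 = 6.2877
Uncorrected PET = 16 × 6.2877 = 100.603 mm
Correction = (N/12)(d/30) = (10.2/12)(31/30) = 0.8783
PET = 100.603 × 0.8783 = 88.360 mm/month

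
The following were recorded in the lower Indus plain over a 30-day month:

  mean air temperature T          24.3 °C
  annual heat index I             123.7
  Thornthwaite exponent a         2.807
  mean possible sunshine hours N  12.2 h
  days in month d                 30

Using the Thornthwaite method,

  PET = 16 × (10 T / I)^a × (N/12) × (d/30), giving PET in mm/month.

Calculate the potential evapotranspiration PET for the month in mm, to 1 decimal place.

10T/I = 10 × 24.3 / 123.7 = 1.9644
(10T/I)^a = 1.9644^2.807 = 6.6542
Uncorrected PET = 16 × 6.6542 = 106.467 mm
Correction = (N/12)(d/30) = (12.2/12)(30/30) = 1.0167
PET = 106.467 × 1.0167 = 108.245 mm/month

108.2 mm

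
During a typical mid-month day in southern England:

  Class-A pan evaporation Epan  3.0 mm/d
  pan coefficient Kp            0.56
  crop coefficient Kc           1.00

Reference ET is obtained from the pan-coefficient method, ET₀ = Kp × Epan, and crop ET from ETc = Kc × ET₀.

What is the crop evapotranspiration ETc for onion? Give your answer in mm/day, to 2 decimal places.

1.68 mm/day

ET₀ = 0.56 × 3.0 = 1.6800 mm/d
ETc = Kc × ET₀ = 1.00 × 1.6800 = 1.6800 mm/d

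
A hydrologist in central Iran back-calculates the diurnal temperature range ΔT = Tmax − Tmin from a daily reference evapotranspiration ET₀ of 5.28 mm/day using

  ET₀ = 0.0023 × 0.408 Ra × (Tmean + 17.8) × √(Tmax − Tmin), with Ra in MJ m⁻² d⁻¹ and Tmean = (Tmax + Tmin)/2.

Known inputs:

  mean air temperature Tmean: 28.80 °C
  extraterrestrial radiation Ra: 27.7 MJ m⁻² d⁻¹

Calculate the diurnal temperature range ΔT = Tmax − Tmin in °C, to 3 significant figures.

19.0 °C

√ΔT = ET₀ / [0.0023 × 0.408 × Ra × (Tmean+17.8)] = 5.28 / (0.0023 × 11.3016 × 46.60) = 4.3589
ΔT = 4.3589² = 19.000 °C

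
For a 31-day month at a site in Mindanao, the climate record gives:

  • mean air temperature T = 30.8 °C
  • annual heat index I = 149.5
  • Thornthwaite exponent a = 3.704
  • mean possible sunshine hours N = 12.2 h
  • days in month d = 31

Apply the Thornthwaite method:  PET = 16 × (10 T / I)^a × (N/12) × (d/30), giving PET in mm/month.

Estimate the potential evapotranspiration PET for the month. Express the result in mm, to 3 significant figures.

10T/I = 10 × 30.8 / 149.5 = 2.0602
(10T/I)^a = 2.0602^3.704 = 14.5452
Uncorrected PET = 16 × 14.5452 = 232.723 mm
Correction = (N/12)(d/30) = (12.2/12)(31/30) = 1.0506
PET = 232.723 × 1.0506 = 244.499 mm/month

244 mm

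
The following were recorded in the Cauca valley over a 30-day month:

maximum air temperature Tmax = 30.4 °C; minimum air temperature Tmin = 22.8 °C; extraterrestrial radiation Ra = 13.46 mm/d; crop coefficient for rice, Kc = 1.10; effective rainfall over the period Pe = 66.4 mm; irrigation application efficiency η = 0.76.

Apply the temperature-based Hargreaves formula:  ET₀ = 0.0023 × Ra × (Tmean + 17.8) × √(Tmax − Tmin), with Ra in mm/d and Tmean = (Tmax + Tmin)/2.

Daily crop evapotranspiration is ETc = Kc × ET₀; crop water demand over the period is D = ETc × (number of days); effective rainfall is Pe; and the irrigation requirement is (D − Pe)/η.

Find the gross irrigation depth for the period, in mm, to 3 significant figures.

77.2 mm

Tmean = (30.4 + 22.8)/2 = 26.60 °C
ET₀ = 0.0023 × 13.46 × (26.60 + 17.8) × √7.6 = 0.0023 × 13.46 × 44.40 × 2.7568 = 3.7893 mm/d
ETc = Kc × ET₀ = 1.10 × 3.7893 = 4.1682 mm/d
Crop demand D = ETc × 30 d = 4.1682 × 30 = 125.046 mm
D − Pe = 125.046 − 66.4 = 58.646 mm
Gross irrigation = 58.646 / 0.76 = 77.166 mm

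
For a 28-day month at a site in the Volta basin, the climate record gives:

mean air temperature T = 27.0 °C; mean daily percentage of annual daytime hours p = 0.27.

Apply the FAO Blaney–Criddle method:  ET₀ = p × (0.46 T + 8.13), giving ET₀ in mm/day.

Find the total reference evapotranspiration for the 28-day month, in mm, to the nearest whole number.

155 mm

ET₀ = 0.27 × (0.46 × 27.0 + 8.13) = 0.27 × 20.550 = 5.5485 mm/d
Monthly total = 5.5485 × 28 = 155.358 mm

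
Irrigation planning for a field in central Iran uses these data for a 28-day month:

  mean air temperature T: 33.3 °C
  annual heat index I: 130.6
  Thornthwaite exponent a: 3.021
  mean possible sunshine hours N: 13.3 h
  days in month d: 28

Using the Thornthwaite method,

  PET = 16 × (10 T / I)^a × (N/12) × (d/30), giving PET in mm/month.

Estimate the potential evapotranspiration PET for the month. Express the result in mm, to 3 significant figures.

280 mm

10T/I = 10 × 33.3 / 130.6 = 2.5498
(10T/I)^a = 2.5498^3.021 = 16.9065
Uncorrected PET = 16 × 16.9065 = 270.504 mm
Correction = (N/12)(d/30) = (13.3/12)(28/30) = 1.0344
PET = 270.504 × 1.0344 = 279.809 mm/month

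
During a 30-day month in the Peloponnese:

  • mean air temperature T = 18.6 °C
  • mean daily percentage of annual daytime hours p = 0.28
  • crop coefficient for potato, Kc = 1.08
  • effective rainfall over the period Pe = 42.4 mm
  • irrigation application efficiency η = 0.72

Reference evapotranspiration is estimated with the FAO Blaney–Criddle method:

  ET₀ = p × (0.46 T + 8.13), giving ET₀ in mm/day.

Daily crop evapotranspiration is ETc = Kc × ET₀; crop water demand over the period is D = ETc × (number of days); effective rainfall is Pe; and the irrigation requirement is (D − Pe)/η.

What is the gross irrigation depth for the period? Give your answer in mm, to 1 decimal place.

151.4 mm

ET₀ = 0.28 × (0.46 × 18.6 + 8.13) = 0.28 × 16.686 = 4.6721 mm/d
ETc = Kc × ET₀ = 1.08 × 4.6721 = 5.0459 mm/d
Crop demand D = ETc × 30 d = 5.0459 × 30 = 151.377 mm
D − Pe = 151.377 − 42.4 = 108.977 mm
Gross irrigation = 108.977 / 0.72 = 151.357 mm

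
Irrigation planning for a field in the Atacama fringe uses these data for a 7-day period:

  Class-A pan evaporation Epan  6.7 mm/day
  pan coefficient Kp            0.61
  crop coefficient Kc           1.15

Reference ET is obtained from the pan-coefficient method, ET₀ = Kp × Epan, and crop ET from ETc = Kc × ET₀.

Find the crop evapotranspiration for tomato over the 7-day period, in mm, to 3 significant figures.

32.9 mm

ET₀ = 0.61 × 6.7 = 4.0870 mm/d
ETc = Kc × ET₀ = 1.15 × 4.0870 = 4.7001 mm/d
Over 7 days: 4.7001 × 7 = 32.901 mm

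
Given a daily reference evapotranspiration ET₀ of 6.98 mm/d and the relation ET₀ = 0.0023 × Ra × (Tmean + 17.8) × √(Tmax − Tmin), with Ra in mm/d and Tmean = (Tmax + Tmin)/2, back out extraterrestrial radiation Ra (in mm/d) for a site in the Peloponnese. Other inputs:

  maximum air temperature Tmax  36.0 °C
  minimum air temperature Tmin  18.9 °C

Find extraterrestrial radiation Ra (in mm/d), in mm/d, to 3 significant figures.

Tmean = 27.45 °C; √ΔT = 4.1352
Ra = ET₀ / [0.0023 × (Tmean+17.8) × √ΔT] = 6.98 / (0.0023 × 45.25 × 4.1352) = 16.219 mm/d

16.2 mm/d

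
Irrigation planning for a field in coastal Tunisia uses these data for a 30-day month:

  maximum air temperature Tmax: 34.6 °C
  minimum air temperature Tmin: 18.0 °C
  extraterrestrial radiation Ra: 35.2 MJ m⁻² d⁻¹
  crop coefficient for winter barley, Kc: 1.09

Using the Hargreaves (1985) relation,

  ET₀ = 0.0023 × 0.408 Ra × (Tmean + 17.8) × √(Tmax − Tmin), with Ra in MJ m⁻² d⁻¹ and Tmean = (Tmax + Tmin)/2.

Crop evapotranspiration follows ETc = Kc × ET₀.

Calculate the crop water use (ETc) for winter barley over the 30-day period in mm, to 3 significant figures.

Tmean = (34.6 + 18.0)/2 = 26.30 °C
0.408 Ra = 0.408 × 35.2 = 14.3616 mm/d equivalent
ET₀ = 0.0023 × 14.3616 × (26.30 + 17.8) × √16.6 = 0.0023 × 14.3616 × 44.10 × 4.0743 = 5.9350 mm/d
ETc = Kc × ET₀ = 1.09 × 5.9350 = 6.4692 mm/d
Over 30 days: 6.4692 × 30 = 194.076 mm

194 mm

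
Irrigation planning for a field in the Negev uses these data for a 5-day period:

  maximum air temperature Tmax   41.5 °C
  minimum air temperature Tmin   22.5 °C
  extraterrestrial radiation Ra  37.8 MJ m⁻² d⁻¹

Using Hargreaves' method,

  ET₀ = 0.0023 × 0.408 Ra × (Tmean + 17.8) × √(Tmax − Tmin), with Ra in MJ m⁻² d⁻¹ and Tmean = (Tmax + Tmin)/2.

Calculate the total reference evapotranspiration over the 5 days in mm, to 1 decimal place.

Tmean = (41.5 + 22.5)/2 = 32.00 °C
0.408 Ra = 0.408 × 37.8 = 15.4224 mm/d equivalent
ET₀ = 0.0023 × 15.4224 × (32.00 + 17.8) × √19.0 = 0.0023 × 15.4224 × 49.80 × 4.3589 = 7.6999 mm/d
Over 5 days: 7.6999 × 5 = 38.500 mm

38.5 mm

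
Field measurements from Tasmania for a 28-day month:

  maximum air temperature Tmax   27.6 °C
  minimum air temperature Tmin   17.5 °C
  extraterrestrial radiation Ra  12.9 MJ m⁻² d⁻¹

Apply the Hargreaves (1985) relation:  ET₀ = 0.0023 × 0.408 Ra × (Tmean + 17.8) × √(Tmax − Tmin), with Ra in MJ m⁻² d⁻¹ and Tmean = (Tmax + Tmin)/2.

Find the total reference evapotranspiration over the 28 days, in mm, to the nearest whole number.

Tmean = (27.6 + 17.5)/2 = 22.55 °C
0.408 Ra = 0.408 × 12.9 = 5.2632 mm/d equivalent
ET₀ = 0.0023 × 5.2632 × (22.55 + 17.8) × √10.1 = 0.0023 × 5.2632 × 40.35 × 3.1780 = 1.5523 mm/d
Over 28 days: 1.5523 × 28 = 43.464 mm

43 mm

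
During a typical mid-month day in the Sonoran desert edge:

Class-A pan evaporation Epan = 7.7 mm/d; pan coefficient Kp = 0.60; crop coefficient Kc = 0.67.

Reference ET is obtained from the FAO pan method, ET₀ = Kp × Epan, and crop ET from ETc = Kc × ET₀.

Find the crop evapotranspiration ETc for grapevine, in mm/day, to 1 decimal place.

3.1 mm/day

ET₀ = 0.60 × 7.7 = 4.6200 mm/d
ETc = Kc × ET₀ = 0.67 × 4.6200 = 3.0954 mm/d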